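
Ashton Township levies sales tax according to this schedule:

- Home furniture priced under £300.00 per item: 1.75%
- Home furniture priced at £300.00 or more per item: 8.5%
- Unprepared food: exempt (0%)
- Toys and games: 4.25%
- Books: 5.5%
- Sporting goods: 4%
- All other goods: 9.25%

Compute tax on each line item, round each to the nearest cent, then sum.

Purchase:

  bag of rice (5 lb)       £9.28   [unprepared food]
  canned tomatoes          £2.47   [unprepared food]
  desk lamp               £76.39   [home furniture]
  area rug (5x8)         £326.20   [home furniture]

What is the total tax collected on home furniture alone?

Desk lamp £76.39: home furniture, under £300.00 → 1.75% → £1.34
Area rug (5x8) £326.20: home furniture, £300.00 or more → 8.5% → £27.73
Tax on home furniture = £1.34 + £27.73 = £29.07

£29.07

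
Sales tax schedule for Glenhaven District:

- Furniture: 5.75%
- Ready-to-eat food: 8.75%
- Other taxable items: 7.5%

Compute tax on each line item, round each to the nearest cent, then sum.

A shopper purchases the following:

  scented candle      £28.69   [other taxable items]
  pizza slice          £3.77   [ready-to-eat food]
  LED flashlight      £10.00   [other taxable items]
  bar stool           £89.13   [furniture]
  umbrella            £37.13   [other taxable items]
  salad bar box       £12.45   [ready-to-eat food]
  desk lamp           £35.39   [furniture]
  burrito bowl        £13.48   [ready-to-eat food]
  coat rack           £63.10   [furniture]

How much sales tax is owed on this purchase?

Scented candle £28.69: other taxable items → 7.5% → £2.15
Pizza slice £3.77: ready-to-eat food → 8.75% → £0.33
LED flashlight £10.00: other taxable items → 7.5% → £0.75
Bar stool £89.13: furniture → 5.75% → £5.12
Umbrella £37.13: other taxable items → 7.5% → £2.78
Salad bar box £12.45: ready-to-eat food → 8.75% → £1.09
Desk lamp £35.39: furniture → 5.75% → £2.03
Burrito bowl £13.48: ready-to-eat food → 8.75% → £1.18
Coat rack £63.10: furniture → 5.75% → £3.63
Total tax = £2.15 + £0.33 + £0.75 + £5.12 + £2.78 + £1.09 + £2.03 + £1.18 + £3.63 = £19.06

£19.06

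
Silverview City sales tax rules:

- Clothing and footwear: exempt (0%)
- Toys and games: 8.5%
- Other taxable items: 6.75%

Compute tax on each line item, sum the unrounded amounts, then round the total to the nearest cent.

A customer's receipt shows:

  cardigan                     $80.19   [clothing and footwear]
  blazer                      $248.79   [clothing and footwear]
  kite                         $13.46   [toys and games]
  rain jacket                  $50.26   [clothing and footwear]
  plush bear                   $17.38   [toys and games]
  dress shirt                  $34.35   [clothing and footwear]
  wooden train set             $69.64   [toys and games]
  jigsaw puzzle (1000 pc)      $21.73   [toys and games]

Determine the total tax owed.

Cardigan $80.19: clothing and footwear → 0% → $0.00
Blazer $248.79: clothing and footwear → 0% → $0.00
Kite $13.46: toys and games → 8.5% → $1.1441
Rain jacket $50.26: clothing and footwear → 0% → $0.00
Plush bear $17.38: toys and games → 8.5% → $1.4773
Dress shirt $34.35: clothing and footwear → 0% → $0.00
Wooden train set $69.64: toys and games → 8.5% → $5.9194
Jigsaw puzzle (1000 pc) $21.73: toys and games → 8.5% → $1.84705
Unrounded tax sum = $10.38785 → $10.39

$10.39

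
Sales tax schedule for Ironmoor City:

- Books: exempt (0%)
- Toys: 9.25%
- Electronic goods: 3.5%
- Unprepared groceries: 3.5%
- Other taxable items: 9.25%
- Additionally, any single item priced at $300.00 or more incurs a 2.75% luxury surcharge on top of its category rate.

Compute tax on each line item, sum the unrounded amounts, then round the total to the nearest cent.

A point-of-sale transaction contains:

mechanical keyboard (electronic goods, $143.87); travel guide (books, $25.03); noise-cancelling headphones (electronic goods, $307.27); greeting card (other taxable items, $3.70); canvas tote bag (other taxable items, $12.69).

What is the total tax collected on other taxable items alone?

Greeting card $3.70: other taxable items → 9.25% → $0.34225
Canvas tote bag $12.69: other taxable items → 9.25% → $1.173825
Tax on other taxable items: unrounded sum = $1.516075 → $1.52

$1.52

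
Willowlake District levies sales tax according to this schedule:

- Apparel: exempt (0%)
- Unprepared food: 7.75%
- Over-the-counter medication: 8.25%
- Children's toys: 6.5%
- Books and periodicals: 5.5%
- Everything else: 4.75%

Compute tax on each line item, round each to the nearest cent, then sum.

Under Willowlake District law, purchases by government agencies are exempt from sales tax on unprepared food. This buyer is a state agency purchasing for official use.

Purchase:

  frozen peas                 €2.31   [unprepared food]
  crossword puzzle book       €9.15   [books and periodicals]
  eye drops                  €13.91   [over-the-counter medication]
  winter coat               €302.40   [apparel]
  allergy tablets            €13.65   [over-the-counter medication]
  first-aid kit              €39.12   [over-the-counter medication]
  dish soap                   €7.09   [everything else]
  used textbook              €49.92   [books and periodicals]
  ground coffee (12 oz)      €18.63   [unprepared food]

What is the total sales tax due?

Frozen peas €2.31: unprepared food, buyer-exempt → 0% → €0.00
Crossword puzzle book €9.15: books and periodicals → 5.5% → €0.50
Eye drops €13.91: over-the-counter medication → 8.25% → €1.15
Winter coat €302.40: apparel → 0% → €0.00
Allergy tablets €13.65: over-the-counter medication → 8.25% → €1.13
First-aid kit €39.12: over-the-counter medication → 8.25% → €3.23
Dish soap €7.09: everything else → 4.75% → €0.34
Used textbook €49.92: books and periodicals → 5.5% → €2.75
Ground coffee (12 oz) €18.63: unprepared food, buyer-exempt → 0% → €0.00
Total tax = €0.50 + €1.15 + €1.13 + €3.23 + €0.34 + €2.75 = €9.10

€9.10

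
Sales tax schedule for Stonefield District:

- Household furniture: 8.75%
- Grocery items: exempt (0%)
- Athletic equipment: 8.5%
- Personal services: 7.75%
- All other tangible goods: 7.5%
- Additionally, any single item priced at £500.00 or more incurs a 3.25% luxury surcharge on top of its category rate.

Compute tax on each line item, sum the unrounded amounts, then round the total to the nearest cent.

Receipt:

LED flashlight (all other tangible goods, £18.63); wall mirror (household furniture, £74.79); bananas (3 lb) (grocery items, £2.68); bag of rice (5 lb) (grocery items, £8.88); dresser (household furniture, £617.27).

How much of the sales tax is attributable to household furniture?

£80.62

Wall mirror £74.79: household furniture → 8.75% → £6.544125
Dresser £617.27: household furniture → 8.75% + 3.25% surcharge = 12% → £74.0724
Tax on household furniture: unrounded sum = £80.616525 → £80.62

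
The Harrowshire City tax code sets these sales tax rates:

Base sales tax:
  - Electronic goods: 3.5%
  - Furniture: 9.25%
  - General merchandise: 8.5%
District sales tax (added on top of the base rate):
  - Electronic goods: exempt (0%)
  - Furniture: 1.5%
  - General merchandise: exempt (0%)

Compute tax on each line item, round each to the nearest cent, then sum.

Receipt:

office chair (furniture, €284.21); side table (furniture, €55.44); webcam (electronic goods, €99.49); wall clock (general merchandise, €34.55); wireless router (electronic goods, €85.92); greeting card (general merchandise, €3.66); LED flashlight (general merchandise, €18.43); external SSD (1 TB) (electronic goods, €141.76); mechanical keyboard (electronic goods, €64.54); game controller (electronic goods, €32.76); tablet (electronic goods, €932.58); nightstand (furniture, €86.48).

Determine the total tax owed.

€98.13

Office chair €284.21: furniture → 9.25% + 1.5% district = 10.75% → €30.55
Side table €55.44: furniture → 9.25% + 1.5% district = 10.75% → €5.96
Webcam €99.49: electronic goods → 3.5% + 0% district = 3.5% → €3.48
Wall clock €34.55: general merchandise → 8.5% + 0% district = 8.5% → €2.94
Wireless router €85.92: electronic goods → 3.5% + 0% district = 3.5% → €3.01
Greeting card €3.66: general merchandise → 8.5% + 0% district = 8.5% → €0.31
LED flashlight €18.43: general merchandise → 8.5% + 0% district = 8.5% → €1.57
External SSD (1 TB) €141.76: electronic goods → 3.5% + 0% district = 3.5% → €4.96
Mechanical keyboard €64.54: electronic goods → 3.5% + 0% district = 3.5% → €2.26
Game controller €32.76: electronic goods → 3.5% + 0% district = 3.5% → €1.15
Tablet €932.58: electronic goods → 3.5% + 0% district = 3.5% → €32.64
Nightstand €86.48: furniture → 9.25% + 1.5% district = 10.75% → €9.30
Total tax = €30.55 + €5.96 + €3.48 + €2.94 + €3.01 + €0.31 + €1.57 + €4.96 + €2.26 + €1.15 + €32.64 + €9.30 = €98.13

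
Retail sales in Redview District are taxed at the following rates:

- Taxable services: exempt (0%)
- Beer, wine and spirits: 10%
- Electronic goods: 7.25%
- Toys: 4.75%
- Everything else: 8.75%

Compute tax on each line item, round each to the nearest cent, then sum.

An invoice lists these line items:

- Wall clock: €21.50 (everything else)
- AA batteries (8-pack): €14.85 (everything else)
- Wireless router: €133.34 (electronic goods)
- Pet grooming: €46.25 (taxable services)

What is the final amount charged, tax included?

€228.79

Wall clock €21.50: everything else → 8.75% → €1.88
AA batteries (8-pack) €14.85: everything else → 8.75% → €1.30
Wireless router €133.34: electronic goods → 7.25% → €9.67
Pet grooming €46.25: taxable services → 0% → €0.00
Subtotal = €215.94; tax = €12.85; total due = €228.79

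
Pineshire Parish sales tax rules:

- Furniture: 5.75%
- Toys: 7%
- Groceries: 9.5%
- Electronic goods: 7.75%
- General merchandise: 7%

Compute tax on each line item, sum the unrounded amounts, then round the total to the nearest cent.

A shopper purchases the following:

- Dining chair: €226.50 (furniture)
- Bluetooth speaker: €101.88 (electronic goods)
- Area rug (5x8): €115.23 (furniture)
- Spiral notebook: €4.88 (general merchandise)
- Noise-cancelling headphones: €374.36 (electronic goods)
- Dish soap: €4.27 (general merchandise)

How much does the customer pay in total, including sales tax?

€884.32

Dining chair €226.50: furniture → 5.75% → €13.02375
Bluetooth speaker €101.88: electronic goods → 7.75% → €7.8957
Area rug (5x8) €115.23: furniture → 5.75% → €6.625725
Spiral notebook €4.88: general merchandise → 7% → €0.3416
Noise-cancelling headphones €374.36: electronic goods → 7.75% → €29.0129
Dish soap €4.27: general merchandise → 7% → €0.2989
Subtotal = €827.12; unrounded tax = €57.198575 → €57.20; total due = €884.32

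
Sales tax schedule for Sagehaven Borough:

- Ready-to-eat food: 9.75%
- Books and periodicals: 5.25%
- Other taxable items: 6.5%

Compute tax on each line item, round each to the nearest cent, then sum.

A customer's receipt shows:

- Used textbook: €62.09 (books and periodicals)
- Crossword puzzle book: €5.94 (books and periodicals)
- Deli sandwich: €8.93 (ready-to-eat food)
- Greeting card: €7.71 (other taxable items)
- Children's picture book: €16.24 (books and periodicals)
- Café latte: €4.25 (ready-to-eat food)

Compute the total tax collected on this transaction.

€6.20

Used textbook €62.09: books and periodicals → 5.25% → €3.26
Crossword puzzle book €5.94: books and periodicals → 5.25% → €0.31
Deli sandwich €8.93: ready-to-eat food → 9.75% → €0.87
Greeting card €7.71: other taxable items → 6.5% → €0.50
Children's picture book €16.24: books and periodicals → 5.25% → €0.85
Café latte €4.25: ready-to-eat food → 9.75% → €0.41
Total tax = €3.26 + €0.31 + €0.87 + €0.50 + €0.85 + €0.41 = €6.20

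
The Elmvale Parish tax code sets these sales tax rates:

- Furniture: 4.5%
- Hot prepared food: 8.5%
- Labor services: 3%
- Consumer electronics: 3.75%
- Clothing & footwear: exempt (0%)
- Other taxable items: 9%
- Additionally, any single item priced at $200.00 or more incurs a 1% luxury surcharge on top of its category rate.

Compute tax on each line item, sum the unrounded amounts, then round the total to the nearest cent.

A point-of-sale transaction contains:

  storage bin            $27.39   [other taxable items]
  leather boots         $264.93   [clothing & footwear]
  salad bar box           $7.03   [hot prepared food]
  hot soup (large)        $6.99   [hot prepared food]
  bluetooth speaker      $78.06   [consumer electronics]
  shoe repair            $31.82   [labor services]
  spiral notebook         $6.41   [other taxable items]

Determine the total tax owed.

$10.76

Storage bin $27.39: other taxable items → 9% → $2.4651
Leather boots $264.93: clothing & footwear → 0% + 1% surcharge = 1% → $2.6493
Salad bar box $7.03: hot prepared food → 8.5% → $0.59755
Hot soup (large) $6.99: hot prepared food → 8.5% → $0.59415
Bluetooth speaker $78.06: consumer electronics → 3.75% → $2.92725
Shoe repair $31.82: labor services → 3% → $0.9546
Spiral notebook $6.41: other taxable items → 9% → $0.5769
Unrounded tax sum = $10.76485 → $10.76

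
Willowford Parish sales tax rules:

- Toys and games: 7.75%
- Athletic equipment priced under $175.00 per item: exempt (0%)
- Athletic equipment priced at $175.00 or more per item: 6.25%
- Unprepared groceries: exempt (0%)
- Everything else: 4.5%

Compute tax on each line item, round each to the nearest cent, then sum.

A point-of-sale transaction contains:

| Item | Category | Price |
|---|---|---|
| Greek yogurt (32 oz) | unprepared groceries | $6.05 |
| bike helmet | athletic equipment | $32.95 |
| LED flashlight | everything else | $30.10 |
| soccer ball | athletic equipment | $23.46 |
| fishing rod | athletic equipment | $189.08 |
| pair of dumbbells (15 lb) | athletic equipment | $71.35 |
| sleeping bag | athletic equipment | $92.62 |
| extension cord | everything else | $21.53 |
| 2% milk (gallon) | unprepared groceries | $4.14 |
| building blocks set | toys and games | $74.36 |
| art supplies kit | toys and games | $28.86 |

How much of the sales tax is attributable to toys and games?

$8.00

Building blocks set $74.36: toys and games → 7.75% → $5.76
Art supplies kit $28.86: toys and games → 7.75% → $2.24
Tax on toys and games = $5.76 + $2.24 = $8.00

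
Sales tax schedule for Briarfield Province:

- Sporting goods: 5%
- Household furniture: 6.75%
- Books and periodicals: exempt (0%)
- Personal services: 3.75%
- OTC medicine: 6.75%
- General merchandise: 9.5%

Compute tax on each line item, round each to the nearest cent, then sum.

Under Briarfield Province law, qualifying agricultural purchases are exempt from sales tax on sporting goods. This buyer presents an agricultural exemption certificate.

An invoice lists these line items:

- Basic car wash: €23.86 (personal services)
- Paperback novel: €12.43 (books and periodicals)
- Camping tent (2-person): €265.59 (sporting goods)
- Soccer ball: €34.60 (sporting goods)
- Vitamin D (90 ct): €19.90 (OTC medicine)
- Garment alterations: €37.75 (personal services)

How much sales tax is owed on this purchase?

Basic car wash €23.86: personal services → 3.75% → €0.89
Paperback novel €12.43: books and periodicals → 0% → €0.00
Camping tent (2-person) €265.59: sporting goods, buyer-exempt → 0% → €0.00
Soccer ball €34.60: sporting goods, buyer-exempt → 0% → €0.00
Vitamin D (90 ct) €19.90: OTC medicine → 6.75% → €1.34
Garment alterations €37.75: personal services → 3.75% → €1.42
Total tax = €0.89 + €1.34 + €1.42 = €3.65

€3.65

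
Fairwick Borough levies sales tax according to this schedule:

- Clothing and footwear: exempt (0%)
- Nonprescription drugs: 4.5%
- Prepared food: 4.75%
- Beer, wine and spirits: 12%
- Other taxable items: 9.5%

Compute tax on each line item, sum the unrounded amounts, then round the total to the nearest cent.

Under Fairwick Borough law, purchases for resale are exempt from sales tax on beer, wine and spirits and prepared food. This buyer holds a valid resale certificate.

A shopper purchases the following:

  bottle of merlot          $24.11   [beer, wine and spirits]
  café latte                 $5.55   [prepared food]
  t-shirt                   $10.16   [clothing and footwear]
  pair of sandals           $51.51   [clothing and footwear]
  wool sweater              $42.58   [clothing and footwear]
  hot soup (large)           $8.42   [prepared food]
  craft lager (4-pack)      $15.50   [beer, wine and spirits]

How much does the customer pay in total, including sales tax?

Bottle of merlot $24.11: beer, wine and spirits, buyer-exempt → 0% → $0.00
Café latte $5.55: prepared food, buyer-exempt → 0% → $0.00
T-shirt $10.16: clothing and footwear → 0% → $0.00
Pair of sandals $51.51: clothing and footwear → 0% → $0.00
Wool sweater $42.58: clothing and footwear → 0% → $0.00
Hot soup (large) $8.42: prepared food, buyer-exempt → 0% → $0.00
Craft lager (4-pack) $15.50: beer, wine and spirits, buyer-exempt → 0% → $0.00
Subtotal = $157.83; unrounded tax = $0.00 → $0.00; total due = $157.83

$157.83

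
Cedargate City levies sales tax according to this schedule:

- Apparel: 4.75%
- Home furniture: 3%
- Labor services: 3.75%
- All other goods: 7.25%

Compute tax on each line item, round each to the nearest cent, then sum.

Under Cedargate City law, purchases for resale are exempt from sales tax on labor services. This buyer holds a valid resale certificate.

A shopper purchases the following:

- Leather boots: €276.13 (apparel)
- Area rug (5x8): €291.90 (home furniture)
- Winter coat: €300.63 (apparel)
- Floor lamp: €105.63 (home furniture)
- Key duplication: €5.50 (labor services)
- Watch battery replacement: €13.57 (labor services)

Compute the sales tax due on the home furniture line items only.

Area rug (5x8) €291.90: home furniture → 3% → €8.76
Floor lamp €105.63: home furniture → 3% → €3.17
Tax on home furniture = €8.76 + €3.17 = €11.93

€11.93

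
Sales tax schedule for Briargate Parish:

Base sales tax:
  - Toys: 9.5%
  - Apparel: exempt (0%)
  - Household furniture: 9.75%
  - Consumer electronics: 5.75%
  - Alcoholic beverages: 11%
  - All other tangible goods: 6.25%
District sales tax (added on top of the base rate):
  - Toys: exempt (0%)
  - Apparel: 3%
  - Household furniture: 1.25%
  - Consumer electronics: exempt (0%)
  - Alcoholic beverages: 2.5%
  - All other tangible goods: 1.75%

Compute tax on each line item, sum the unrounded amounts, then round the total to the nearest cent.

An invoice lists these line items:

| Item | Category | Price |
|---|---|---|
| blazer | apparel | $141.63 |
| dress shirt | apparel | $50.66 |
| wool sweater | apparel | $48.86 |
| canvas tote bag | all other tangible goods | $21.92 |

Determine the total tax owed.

Blazer $141.63: apparel → 0% + 3% district = 3% → $4.2489
Dress shirt $50.66: apparel → 0% + 3% district = 3% → $1.5198
Wool sweater $48.86: apparel → 0% + 3% district = 3% → $1.4658
Canvas tote bag $21.92: all other tangible goods → 6.25% + 1.75% district = 8% → $1.7536
Unrounded tax sum = $8.9881 → $8.99

$8.99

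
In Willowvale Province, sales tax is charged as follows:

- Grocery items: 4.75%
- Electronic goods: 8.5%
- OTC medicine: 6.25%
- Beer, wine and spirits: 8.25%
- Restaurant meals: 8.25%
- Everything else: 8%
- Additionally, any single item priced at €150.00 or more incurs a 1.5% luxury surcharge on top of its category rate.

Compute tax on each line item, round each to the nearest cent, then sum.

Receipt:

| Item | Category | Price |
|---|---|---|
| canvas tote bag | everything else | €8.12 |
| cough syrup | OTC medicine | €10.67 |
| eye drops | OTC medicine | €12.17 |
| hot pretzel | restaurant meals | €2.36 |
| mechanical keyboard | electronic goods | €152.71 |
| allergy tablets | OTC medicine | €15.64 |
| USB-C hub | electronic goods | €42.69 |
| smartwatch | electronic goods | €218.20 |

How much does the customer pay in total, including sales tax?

Canvas tote bag €8.12: everything else → 8% → €0.65
Cough syrup €10.67: OTC medicine → 6.25% → €0.67
Eye drops €12.17: OTC medicine → 6.25% → €0.76
Hot pretzel €2.36: restaurant meals → 8.25% → €0.19
Mechanical keyboard €152.71: electronic goods → 8.5% + 1.5% surcharge = 10% → €15.27
Allergy tablets €15.64: OTC medicine → 6.25% → €0.98
USB-C hub €42.69: electronic goods → 8.5% → €3.63
Smartwatch €218.20: electronic goods → 8.5% + 1.5% surcharge = 10% → €21.82
Subtotal = €462.56; tax = €43.97; total due = €506.53

€506.53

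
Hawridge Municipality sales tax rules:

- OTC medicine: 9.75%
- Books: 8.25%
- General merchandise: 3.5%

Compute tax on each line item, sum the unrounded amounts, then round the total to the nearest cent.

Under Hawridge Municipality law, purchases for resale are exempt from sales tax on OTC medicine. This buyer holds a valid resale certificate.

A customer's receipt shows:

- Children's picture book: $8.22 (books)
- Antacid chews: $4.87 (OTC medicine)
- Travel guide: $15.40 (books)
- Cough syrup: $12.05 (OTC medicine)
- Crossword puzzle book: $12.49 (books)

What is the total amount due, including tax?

$56.01

Children's picture book $8.22: books → 8.25% → $0.67815
Antacid chews $4.87: OTC medicine, buyer-exempt → 0% → $0.00
Travel guide $15.40: books → 8.25% → $1.2705
Cough syrup $12.05: OTC medicine, buyer-exempt → 0% → $0.00
Crossword puzzle book $12.49: books → 8.25% → $1.030425
Subtotal = $53.03; unrounded tax = $2.979075 → $2.98; total due = $56.01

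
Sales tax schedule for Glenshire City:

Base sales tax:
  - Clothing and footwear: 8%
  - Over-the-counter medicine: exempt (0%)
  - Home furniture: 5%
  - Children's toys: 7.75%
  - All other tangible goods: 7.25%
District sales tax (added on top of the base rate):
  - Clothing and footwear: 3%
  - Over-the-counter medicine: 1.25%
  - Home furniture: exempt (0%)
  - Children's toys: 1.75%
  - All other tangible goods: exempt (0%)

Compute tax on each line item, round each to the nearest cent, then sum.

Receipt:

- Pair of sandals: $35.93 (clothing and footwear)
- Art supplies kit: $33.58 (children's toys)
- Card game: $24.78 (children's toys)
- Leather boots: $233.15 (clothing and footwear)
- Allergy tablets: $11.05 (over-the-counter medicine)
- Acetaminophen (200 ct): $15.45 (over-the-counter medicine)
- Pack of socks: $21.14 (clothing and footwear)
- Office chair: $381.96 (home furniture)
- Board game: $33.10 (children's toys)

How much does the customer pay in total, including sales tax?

$850.18

Pair of sandals $35.93: clothing and footwear → 8% + 3% district = 11% → $3.95
Art supplies kit $33.58: children's toys → 7.75% + 1.75% district = 9.5% → $3.19
Card game $24.78: children's toys → 7.75% + 1.75% district = 9.5% → $2.35
Leather boots $233.15: clothing and footwear → 8% + 3% district = 11% → $25.65
Allergy tablets $11.05: over-the-counter medicine → 0% + 1.25% district = 1.25% → $0.14
Acetaminophen (200 ct) $15.45: over-the-counter medicine → 0% + 1.25% district = 1.25% → $0.19
Pack of socks $21.14: clothing and footwear → 8% + 3% district = 11% → $2.33
Office chair $381.96: home furniture → 5% + 0% district = 5% → $19.10
Board game $33.10: children's toys → 7.75% + 1.75% district = 9.5% → $3.14
Subtotal = $790.14; tax = $60.04; total due = $850.18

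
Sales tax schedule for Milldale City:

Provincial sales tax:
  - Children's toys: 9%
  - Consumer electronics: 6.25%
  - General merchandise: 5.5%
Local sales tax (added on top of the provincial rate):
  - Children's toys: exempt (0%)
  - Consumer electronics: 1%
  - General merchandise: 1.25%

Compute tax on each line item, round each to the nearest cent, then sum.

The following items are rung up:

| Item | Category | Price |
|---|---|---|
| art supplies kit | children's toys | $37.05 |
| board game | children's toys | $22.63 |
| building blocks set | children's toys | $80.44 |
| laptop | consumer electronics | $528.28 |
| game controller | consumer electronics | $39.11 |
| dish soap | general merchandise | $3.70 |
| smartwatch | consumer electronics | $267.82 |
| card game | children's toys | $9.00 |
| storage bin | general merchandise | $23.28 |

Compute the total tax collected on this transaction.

Art supplies kit $37.05: children's toys → 9% + 0% local = 9% → $3.33
Board game $22.63: children's toys → 9% + 0% local = 9% → $2.04
Building blocks set $80.44: children's toys → 9% + 0% local = 9% → $7.24
Laptop $528.28: consumer electronics → 6.25% + 1% local = 7.25% → $38.30
Game controller $39.11: consumer electronics → 6.25% + 1% local = 7.25% → $2.84
Dish soap $3.70: general merchandise → 5.5% + 1.25% local = 6.75% → $0.25
Smartwatch $267.82: consumer electronics → 6.25% + 1% local = 7.25% → $19.42
Card game $9.00: children's toys → 9% + 0% local = 9% → $0.81
Storage bin $23.28: general merchandise → 5.5% + 1.25% local = 6.75% → $1.57
Total tax = $3.33 + $2.04 + $7.24 + $38.30 + $2.84 + $0.25 + $19.42 + $0.81 + $1.57 = $75.80

$75.80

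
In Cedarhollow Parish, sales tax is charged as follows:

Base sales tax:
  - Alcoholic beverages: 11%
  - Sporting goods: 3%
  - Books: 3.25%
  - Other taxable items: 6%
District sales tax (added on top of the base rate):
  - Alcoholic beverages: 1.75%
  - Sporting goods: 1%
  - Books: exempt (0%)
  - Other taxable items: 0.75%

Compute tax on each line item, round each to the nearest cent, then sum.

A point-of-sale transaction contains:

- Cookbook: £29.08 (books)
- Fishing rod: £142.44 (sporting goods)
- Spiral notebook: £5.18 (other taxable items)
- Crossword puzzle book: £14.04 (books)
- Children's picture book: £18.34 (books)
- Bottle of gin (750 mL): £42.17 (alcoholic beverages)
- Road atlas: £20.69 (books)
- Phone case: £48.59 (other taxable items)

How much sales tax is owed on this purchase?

Cookbook £29.08: books → 3.25% + 0% district = 3.25% → £0.95
Fishing rod £142.44: sporting goods → 3% + 1% district = 4% → £5.70
Spiral notebook £5.18: other taxable items → 6% + 0.75% district = 6.75% → £0.35
Crossword puzzle book £14.04: books → 3.25% + 0% district = 3.25% → £0.46
Children's picture book £18.34: books → 3.25% + 0% district = 3.25% → £0.60
Bottle of gin (750 mL) £42.17: alcoholic beverages → 11% + 1.75% district = 12.75% → £5.38
Road atlas £20.69: books → 3.25% + 0% district = 3.25% → £0.67
Phone case £48.59: other taxable items → 6% + 0.75% district = 6.75% → £3.28
Total tax = £0.95 + £5.70 + £0.35 + £0.46 + £0.60 + £5.38 + £0.67 + £3.28 = £17.39

£17.39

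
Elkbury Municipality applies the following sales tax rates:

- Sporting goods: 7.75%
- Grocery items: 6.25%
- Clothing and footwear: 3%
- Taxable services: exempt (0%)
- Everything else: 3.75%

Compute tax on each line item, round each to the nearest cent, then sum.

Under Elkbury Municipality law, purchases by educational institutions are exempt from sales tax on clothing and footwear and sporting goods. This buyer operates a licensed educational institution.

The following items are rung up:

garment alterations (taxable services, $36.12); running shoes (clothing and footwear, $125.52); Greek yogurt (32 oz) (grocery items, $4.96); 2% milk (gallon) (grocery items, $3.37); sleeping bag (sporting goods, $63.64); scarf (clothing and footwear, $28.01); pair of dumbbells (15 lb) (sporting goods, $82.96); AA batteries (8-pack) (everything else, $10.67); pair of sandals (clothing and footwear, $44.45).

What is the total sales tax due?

Garment alterations $36.12: taxable services → 0% → $0.00
Running shoes $125.52: clothing and footwear, buyer-exempt → 0% → $0.00
Greek yogurt (32 oz) $4.96: grocery items → 6.25% → $0.31
2% milk (gallon) $3.37: grocery items → 6.25% → $0.21
Sleeping bag $63.64: sporting goods, buyer-exempt → 0% → $0.00
Scarf $28.01: clothing and footwear, buyer-exempt → 0% → $0.00
Pair of dumbbells (15 lb) $82.96: sporting goods, buyer-exempt → 0% → $0.00
AA batteries (8-pack) $10.67: everything else → 3.75% → $0.40
Pair of sandals $44.45: clothing and footwear, buyer-exempt → 0% → $0.00
Total tax = $0.31 + $0.21 + $0.40 = $0.92

$0.92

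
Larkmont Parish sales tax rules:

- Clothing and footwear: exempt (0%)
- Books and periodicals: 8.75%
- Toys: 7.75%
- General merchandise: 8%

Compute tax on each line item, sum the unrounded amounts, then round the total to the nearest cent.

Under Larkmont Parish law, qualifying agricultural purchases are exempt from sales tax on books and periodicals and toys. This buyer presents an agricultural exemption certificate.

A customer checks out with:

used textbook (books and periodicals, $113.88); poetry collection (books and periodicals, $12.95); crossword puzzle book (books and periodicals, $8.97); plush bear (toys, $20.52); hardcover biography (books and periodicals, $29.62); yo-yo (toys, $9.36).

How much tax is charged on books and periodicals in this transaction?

$0.00

Used textbook $113.88: books and periodicals, buyer-exempt → 0% → $0.00
Poetry collection $12.95: books and periodicals, buyer-exempt → 0% → $0.00
Crossword puzzle book $8.97: books and periodicals, buyer-exempt → 0% → $0.00
Hardcover biography $29.62: books and periodicals, buyer-exempt → 0% → $0.00
Tax on books and periodicals: unrounded sum = $0.00 → $0.00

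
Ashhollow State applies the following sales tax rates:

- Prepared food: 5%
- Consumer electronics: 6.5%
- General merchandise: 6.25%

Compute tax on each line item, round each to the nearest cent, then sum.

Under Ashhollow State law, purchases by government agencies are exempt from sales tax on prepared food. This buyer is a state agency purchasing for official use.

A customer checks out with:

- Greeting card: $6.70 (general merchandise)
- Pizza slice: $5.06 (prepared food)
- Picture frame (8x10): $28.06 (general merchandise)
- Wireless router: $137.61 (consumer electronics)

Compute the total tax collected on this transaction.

Greeting card $6.70: general merchandise → 6.25% → $0.42
Pizza slice $5.06: prepared food, buyer-exempt → 0% → $0.00
Picture frame (8x10) $28.06: general merchandise → 6.25% → $1.75
Wireless router $137.61: consumer electronics → 6.5% → $8.94
Total tax = $0.42 + $1.75 + $8.94 = $11.11

$11.11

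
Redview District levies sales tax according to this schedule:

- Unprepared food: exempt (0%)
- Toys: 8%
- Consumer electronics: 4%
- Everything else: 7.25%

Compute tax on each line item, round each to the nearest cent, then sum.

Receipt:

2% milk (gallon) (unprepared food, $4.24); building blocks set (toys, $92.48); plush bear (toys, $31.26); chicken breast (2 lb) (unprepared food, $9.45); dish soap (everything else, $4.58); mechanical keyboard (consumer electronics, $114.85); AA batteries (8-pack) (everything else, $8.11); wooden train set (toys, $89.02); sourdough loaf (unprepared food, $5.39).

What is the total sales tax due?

2% milk (gallon) $4.24: unprepared food → 0% → $0.00
Building blocks set $92.48: toys → 8% → $7.40
Plush bear $31.26: toys → 8% → $2.50
Chicken breast (2 lb) $9.45: unprepared food → 0% → $0.00
Dish soap $4.58: everything else → 7.25% → $0.33
Mechanical keyboard $114.85: consumer electronics → 4% → $4.59
AA batteries (8-pack) $8.11: everything else → 7.25% → $0.59
Wooden train set $89.02: toys → 8% → $7.12
Sourdough loaf $5.39: unprepared food → 0% → $0.00
Total tax = $7.40 + $2.50 + $0.33 + $4.59 + $0.59 + $7.12 = $22.53

$22.53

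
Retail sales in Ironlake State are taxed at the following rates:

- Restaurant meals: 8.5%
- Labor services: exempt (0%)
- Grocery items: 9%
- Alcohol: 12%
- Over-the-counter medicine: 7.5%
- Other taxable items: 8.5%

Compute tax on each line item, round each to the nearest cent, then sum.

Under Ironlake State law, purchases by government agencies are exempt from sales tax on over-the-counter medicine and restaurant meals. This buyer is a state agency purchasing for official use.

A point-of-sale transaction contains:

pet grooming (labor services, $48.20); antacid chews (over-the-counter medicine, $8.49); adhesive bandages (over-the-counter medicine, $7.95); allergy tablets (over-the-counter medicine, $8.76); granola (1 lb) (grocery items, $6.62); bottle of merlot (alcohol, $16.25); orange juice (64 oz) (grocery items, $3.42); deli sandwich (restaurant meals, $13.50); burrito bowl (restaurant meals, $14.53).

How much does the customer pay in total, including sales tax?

$130.58

Pet grooming $48.20: labor services → 0% → $0.00
Antacid chews $8.49: over-the-counter medicine, buyer-exempt → 0% → $0.00
Adhesive bandages $7.95: over-the-counter medicine, buyer-exempt → 0% → $0.00
Allergy tablets $8.76: over-the-counter medicine, buyer-exempt → 0% → $0.00
Granola (1 lb) $6.62: grocery items → 9% → $0.60
Bottle of merlot $16.25: alcohol → 12% → $1.95
Orange juice (64 oz) $3.42: grocery items → 9% → $0.31
Deli sandwich $13.50: restaurant meals, buyer-exempt → 0% → $0.00
Burrito bowl $14.53: restaurant meals, buyer-exempt → 0% → $0.00
Subtotal = $127.72; tax = $2.86; total due = $130.58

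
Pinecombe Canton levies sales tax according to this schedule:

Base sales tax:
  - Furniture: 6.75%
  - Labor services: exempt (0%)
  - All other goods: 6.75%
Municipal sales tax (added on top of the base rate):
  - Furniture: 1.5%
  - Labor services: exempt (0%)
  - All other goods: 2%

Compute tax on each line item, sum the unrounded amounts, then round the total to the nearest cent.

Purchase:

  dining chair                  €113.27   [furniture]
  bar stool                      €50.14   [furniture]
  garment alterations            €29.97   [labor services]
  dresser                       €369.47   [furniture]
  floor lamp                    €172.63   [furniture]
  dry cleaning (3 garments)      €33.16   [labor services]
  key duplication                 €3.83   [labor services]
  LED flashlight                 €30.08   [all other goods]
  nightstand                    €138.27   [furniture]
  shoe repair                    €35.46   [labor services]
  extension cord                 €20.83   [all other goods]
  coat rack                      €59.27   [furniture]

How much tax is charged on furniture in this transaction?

€74.50

Dining chair €113.27: furniture → 6.75% + 1.5% municipal = 8.25% → €9.344775
Bar stool €50.14: furniture → 6.75% + 1.5% municipal = 8.25% → €4.13655
Dresser €369.47: furniture → 6.75% + 1.5% municipal = 8.25% → €30.481275
Floor lamp €172.63: furniture → 6.75% + 1.5% municipal = 8.25% → €14.241975
Nightstand €138.27: furniture → 6.75% + 1.5% municipal = 8.25% → €11.407275
Coat rack €59.27: furniture → 6.75% + 1.5% municipal = 8.25% → €4.889775
Tax on furniture: unrounded sum = €74.501625 → €74.50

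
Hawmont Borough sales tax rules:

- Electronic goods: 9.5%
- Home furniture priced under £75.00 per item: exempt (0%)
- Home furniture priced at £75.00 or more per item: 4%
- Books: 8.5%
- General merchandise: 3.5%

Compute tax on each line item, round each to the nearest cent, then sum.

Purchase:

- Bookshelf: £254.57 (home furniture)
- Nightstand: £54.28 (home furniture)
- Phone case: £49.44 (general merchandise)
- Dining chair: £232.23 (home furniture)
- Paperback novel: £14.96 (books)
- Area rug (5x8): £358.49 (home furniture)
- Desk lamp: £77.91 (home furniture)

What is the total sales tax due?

£39.93

Bookshelf £254.57: home furniture, £75.00 or more → 4% → £10.18
Nightstand £54.28: home furniture, under £75.00 → 0% → £0.00
Phone case £49.44: general merchandise → 3.5% → £1.73
Dining chair £232.23: home furniture, £75.00 or more → 4% → £9.29
Paperback novel £14.96: books → 8.5% → £1.27
Area rug (5x8) £358.49: home furniture, £75.00 or more → 4% → £14.34
Desk lamp £77.91: home furniture, £75.00 or more → 4% → £3.12
Total tax = £10.18 + £1.73 + £9.29 + £1.27 + £14.34 + £3.12 = £39.93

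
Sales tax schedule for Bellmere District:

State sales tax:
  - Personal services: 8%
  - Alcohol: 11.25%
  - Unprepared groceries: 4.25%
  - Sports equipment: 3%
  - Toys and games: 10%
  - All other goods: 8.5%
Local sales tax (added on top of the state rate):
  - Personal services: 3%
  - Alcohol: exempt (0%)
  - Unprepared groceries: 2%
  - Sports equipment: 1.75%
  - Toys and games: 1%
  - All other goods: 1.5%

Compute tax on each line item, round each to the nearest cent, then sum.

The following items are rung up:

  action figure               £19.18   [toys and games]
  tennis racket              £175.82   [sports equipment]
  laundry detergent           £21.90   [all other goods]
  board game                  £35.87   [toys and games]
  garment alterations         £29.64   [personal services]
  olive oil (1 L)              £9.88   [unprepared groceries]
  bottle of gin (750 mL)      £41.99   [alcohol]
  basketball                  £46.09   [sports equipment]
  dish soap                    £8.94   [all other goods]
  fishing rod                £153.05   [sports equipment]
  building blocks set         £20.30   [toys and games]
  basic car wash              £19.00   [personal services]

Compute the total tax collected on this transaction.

Action figure £19.18: toys and games → 10% + 1% local = 11% → £2.11
Tennis racket £175.82: sports equipment → 3% + 1.75% local = 4.75% → £8.35
Laundry detergent £21.90: all other goods → 8.5% + 1.5% local = 10% → £2.19
Board game £35.87: toys and games → 10% + 1% local = 11% → £3.95
Garment alterations £29.64: personal services → 8% + 3% local = 11% → £3.26
Olive oil (1 L) £9.88: unprepared groceries → 4.25% + 2% local = 6.25% → £0.62
Bottle of gin (750 mL) £41.99: alcohol → 11.25% + 0% local = 11.25% → £4.72
Basketball £46.09: sports equipment → 3% + 1.75% local = 4.75% → £2.19
Dish soap £8.94: all other goods → 8.5% + 1.5% local = 10% → £0.89
Fishing rod £153.05: sports equipment → 3% + 1.75% local = 4.75% → £7.27
Building blocks set £20.30: toys and games → 10% + 1% local = 11% → £2.23
Basic car wash £19.00: personal services → 8% + 3% local = 11% → £2.09
Total tax = £2.11 + £8.35 + £2.19 + £3.95 + £3.26 + £0.62 + £4.72 + £2.19 + £0.89 + £7.27 + £2.23 + £2.09 = £39.87

£39.87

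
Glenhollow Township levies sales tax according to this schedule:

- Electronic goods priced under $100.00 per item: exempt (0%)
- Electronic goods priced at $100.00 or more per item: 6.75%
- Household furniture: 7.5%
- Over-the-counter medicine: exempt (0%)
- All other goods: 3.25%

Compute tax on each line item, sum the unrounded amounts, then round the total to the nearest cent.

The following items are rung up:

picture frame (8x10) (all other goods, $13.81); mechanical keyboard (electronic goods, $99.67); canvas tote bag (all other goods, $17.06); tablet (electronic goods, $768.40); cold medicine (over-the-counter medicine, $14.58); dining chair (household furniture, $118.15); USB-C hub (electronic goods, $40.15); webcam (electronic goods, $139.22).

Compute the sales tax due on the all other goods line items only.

$1.00

Picture frame (8x10) $13.81: all other goods → 3.25% → $0.448825
Canvas tote bag $17.06: all other goods → 3.25% → $0.55445
Tax on all other goods: unrounded sum = $1.003275 → $1.00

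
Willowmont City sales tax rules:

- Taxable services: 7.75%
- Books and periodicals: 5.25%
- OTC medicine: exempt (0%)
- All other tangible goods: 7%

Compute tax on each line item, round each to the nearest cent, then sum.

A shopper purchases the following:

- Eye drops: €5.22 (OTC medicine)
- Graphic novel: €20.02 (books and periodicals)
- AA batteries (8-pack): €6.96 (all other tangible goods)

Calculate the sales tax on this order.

€1.54

Eye drops €5.22: OTC medicine → 0% → €0.00
Graphic novel €20.02: books and periodicals → 5.25% → €1.05
AA batteries (8-pack) €6.96: all other tangible goods → 7% → €0.49
Total tax = €1.05 + €0.49 = €1.54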